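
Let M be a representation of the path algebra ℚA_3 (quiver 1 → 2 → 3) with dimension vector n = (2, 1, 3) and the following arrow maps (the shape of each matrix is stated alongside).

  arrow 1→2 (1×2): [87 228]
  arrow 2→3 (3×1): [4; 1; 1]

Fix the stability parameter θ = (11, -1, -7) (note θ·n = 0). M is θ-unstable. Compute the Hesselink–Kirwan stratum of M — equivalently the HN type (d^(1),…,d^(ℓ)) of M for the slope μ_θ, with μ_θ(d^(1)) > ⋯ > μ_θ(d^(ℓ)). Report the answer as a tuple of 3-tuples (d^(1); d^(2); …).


Barcode: M ≅ I[1,1], I[1,3], I[3,3]^2. HN layers by μ_θ (3 steps, strictly decreasing):
  μ^(1)=11; μ^(2)=1; μ^(3)=-7

((1, 0, 0); (1, 1, 1); (0, 0, 2))


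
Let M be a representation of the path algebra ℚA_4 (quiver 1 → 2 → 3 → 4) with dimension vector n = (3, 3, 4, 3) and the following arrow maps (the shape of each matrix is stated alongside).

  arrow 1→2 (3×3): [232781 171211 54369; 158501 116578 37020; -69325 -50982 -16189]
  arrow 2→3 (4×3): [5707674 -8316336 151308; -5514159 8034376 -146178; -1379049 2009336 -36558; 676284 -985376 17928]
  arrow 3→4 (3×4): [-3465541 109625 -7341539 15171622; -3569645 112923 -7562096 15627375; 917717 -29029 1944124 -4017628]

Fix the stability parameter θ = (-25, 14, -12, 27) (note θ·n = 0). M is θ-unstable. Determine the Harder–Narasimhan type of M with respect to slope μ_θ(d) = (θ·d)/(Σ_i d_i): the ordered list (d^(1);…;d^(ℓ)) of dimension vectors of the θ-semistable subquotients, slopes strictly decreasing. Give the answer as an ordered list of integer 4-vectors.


Barcode: M ≅ I[1,2]^2, I[1,4], I[3,3], I[3,4]^2. HN layers by μ_θ (5 steps, strictly decreasing):
  μ^(1)=27; μ^(2)=14; μ^(3)=1; μ^(4)=-12; μ^(5)=-25

((0, 0, 0, 3); (0, 2, 0, 0); (0, 1, 1, 0); (0, 0, 3, 0); (3, 0, 0, 0))


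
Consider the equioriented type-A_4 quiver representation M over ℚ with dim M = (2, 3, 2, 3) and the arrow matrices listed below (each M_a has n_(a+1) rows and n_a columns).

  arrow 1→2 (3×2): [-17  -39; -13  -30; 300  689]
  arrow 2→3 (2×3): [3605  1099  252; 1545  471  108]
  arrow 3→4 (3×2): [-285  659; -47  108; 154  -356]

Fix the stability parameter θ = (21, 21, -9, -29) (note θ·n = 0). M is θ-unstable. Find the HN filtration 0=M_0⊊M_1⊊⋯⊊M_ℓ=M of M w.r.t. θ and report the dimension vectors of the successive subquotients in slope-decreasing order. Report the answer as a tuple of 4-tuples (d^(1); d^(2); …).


Interval decomposition of M: I[1,2], I[1,4], I[2,2], I[3,4], I[4,4].
HN type (ℓ=4): μ^(1)=21; μ^(2)=1; μ^(3)=-19; μ^(4)=-29

((1, 2, 0, 0); (1, 1, 1, 1); (0, 0, 1, 1); (0, 0, 0, 1))


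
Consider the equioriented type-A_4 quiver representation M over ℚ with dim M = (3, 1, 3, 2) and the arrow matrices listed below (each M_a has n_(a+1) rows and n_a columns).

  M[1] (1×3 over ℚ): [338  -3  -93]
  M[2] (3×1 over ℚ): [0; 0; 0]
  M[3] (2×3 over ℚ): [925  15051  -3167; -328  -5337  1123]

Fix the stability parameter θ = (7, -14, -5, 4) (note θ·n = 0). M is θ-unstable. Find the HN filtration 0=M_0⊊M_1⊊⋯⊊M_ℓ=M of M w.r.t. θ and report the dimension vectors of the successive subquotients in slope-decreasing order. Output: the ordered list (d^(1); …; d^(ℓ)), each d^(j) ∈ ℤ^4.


Barcode: M ≅ I[1,1]^2, I[1,2], I[3,3], I[3,4]^2. HN layers by μ_θ (4 steps, strictly decreasing):
  μ^(1)=7; μ^(2)=4; μ^(3)=-7/2; μ^(4)=-5

((2, 0, 0, 0); (0, 0, 0, 2); (1, 1, 0, 0); (0, 0, 3, 0))


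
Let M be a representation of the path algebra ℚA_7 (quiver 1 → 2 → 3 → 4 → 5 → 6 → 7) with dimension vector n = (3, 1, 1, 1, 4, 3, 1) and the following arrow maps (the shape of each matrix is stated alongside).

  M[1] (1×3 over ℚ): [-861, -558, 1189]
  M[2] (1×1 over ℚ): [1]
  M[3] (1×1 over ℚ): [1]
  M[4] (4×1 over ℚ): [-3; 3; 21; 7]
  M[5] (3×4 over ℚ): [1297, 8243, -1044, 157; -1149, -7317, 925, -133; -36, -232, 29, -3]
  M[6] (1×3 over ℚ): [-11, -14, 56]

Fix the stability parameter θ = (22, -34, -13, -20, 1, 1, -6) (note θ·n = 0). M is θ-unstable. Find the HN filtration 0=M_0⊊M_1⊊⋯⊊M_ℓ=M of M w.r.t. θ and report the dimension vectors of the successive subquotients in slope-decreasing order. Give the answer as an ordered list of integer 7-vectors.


Interval decomposition of M: I[1,1]^2, I[1,7], I[5,5], I[5,6]^2.
HN type (ℓ=4): μ^(1)=22; μ^(2)=1; μ^(3)=-4/3; μ^(4)=-45/4

((2, 0, 0, 0, 0, 0, 0); (0, 0, 0, 0, 3, 2, 0); (0, 0, 0, 0, 1, 1, 1); (1, 1, 1, 1, 0, 0, 0))


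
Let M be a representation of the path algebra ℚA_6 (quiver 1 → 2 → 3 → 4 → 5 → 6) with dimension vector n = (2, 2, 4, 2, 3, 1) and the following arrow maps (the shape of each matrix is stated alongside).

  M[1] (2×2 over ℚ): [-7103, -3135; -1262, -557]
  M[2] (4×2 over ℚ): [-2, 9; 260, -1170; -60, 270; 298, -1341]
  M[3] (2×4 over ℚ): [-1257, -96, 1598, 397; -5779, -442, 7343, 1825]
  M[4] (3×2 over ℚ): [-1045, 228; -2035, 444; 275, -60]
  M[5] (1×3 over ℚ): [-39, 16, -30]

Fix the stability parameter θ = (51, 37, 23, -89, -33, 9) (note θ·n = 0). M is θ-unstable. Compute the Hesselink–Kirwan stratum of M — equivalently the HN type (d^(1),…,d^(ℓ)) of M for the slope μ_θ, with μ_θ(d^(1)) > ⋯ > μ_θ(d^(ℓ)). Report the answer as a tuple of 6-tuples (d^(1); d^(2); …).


Via rank(M_{q-1}∘⋯∘M_p): M ≅ I[1,2], I[1,6], I[3,3]^2, I[3,4], I[5,5]^2.
μ_θ-semistable layers: μ^(1)=44; μ^(2)=23; μ^(3)=9; μ^(4)=-11/5; μ^(5)=-33

((1, 1, 0, 0, 0, 0); (0, 0, 2, 0, 0, 0); (0, 0, 0, 0, 0, 1); (1, 1, 1, 1, 1, 0); (0, 0, 1, 1, 2, 0))


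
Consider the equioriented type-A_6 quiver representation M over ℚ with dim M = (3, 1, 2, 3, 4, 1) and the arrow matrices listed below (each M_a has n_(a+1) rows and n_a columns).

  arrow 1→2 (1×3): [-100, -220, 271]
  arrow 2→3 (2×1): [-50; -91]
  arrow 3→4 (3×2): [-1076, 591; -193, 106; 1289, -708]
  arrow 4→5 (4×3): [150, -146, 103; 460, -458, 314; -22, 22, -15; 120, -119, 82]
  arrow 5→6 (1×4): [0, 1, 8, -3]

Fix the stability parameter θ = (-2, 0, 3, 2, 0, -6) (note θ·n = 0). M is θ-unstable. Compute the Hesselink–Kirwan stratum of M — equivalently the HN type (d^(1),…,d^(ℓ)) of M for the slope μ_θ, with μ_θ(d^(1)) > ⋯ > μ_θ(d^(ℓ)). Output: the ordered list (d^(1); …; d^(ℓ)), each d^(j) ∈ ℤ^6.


Interval decomposition of M: I[1,1]^2, I[1,4], I[3,6], I[4,5], I[5,5]^2.
HN type (ℓ=5): μ^(1)=5/2; μ^(2)=1; μ^(3)=0; μ^(4)=-1/4; μ^(5)=-2

((0, 0, 1, 1, 0, 0); (0, 0, 0, 1, 1, 0); (0, 1, 0, 0, 2, 0); (0, 0, 1, 1, 1, 1); (3, 0, 0, 0, 0, 0))


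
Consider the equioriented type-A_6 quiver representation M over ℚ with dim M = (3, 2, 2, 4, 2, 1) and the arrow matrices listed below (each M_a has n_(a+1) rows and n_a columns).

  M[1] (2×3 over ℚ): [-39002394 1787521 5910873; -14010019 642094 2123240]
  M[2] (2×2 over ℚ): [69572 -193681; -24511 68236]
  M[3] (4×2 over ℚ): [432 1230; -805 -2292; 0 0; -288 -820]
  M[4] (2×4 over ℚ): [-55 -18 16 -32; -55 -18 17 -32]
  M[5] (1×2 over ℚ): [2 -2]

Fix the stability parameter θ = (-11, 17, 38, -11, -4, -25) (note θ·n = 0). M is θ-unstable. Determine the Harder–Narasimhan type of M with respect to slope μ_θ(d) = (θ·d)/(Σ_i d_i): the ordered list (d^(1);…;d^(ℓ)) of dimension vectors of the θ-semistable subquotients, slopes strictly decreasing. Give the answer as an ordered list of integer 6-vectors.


Via rank(M_{q-1}∘⋯∘M_p): M ≅ I[1,1], I[1,4], I[1,5], I[4,4], I[4,6].
μ_θ-semistable layers: μ^(1)=44/3; μ^(2)=10; μ^(3)=-11; μ^(4)=-40/3

((0, 1, 1, 1, 0, 0); (0, 1, 1, 1, 1, 0); (3, 0, 0, 1, 0, 0); (0, 0, 0, 1, 1, 1))


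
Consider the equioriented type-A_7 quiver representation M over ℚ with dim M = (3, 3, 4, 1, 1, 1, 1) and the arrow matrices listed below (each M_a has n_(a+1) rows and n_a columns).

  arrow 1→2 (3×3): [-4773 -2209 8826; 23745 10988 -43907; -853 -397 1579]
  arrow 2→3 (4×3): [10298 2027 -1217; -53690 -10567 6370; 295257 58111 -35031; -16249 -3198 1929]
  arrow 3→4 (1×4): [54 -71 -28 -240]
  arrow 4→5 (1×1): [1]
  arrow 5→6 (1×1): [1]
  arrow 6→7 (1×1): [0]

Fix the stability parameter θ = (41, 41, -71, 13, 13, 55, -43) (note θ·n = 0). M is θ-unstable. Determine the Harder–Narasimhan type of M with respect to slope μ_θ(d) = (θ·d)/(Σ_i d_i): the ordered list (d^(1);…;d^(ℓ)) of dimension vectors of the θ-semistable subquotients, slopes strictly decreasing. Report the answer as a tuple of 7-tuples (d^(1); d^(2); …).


Barcode: M ≅ I[1,3]^2, I[1,6], I[3,3], I[7,7]. HN layers by μ_θ (5 steps, strictly decreasing):
  μ^(1)=55; μ^(2)=13; μ^(3)=11/3; μ^(4)=-43; μ^(5)=-71

((0, 0, 0, 0, 0, 1, 0); (0, 0, 0, 1, 1, 0, 0); (3, 3, 3, 0, 0, 0, 0); (0, 0, 0, 0, 0, 0, 1); (0, 0, 1, 0, 0, 0, 0))


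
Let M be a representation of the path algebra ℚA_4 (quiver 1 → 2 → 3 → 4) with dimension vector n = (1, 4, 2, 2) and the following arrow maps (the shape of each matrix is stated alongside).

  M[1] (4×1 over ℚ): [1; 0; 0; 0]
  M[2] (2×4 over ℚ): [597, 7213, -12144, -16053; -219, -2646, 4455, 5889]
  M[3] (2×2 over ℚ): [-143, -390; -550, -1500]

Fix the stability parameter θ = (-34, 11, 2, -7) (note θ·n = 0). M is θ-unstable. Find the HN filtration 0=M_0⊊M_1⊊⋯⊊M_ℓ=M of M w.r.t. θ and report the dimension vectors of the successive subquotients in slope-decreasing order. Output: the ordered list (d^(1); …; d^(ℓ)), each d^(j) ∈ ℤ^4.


Interval decomposition of M: I[1,4], I[2,2]^2, I[2,3], I[4,4].
HN type (ℓ=5): μ^(1)=11; μ^(2)=13/2; μ^(3)=2; μ^(4)=-7; μ^(5)=-34

((0, 2, 0, 0); (0, 1, 1, 0); (0, 1, 1, 1); (0, 0, 0, 1); (1, 0, 0, 0))


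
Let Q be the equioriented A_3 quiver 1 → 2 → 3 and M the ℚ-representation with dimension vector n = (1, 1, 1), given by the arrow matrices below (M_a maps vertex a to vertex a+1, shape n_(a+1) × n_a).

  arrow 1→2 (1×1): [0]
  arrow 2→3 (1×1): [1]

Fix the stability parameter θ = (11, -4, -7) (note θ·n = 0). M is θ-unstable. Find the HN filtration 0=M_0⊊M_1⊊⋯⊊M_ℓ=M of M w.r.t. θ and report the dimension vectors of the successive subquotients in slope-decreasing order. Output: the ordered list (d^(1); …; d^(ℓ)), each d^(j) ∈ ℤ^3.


Interval decomposition of M: I[1,1], I[2,3].
HN type (ℓ=2): μ^(1)=11; μ^(2)=-11/2

((1, 0, 0); (0, 1, 1))


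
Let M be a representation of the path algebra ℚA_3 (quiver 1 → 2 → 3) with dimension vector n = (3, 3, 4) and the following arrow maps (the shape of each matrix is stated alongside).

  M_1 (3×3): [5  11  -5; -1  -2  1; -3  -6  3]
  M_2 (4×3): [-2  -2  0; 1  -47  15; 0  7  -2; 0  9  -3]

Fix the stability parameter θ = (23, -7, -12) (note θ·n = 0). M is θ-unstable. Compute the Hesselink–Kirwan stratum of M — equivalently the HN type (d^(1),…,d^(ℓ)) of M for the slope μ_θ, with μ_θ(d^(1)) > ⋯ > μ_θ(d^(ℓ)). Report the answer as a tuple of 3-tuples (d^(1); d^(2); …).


Via rank(M_{q-1}∘⋯∘M_p): M ≅ I[1,1], I[1,3]^2, I[2,3], I[3,3].
μ_θ-semistable layers: μ^(1)=23; μ^(2)=4/3; μ^(3)=-19/2; μ^(4)=-12

((1, 0, 0); (2, 2, 2); (0, 1, 1); (0, 0, 1))


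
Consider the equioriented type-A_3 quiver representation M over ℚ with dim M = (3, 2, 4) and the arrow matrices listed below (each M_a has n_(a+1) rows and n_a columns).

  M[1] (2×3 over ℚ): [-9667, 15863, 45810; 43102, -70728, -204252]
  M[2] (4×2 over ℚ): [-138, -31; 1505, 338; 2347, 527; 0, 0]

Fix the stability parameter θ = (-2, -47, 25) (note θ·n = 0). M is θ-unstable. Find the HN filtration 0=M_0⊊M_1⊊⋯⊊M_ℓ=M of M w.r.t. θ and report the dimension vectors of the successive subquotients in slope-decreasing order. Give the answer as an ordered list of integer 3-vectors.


Barcode: M ≅ I[1,1], I[1,3]^2, I[3,3]^2. HN layers by μ_θ (3 steps, strictly decreasing):
  μ^(1)=25; μ^(2)=-2; μ^(3)=-49/2

((0, 0, 4); (1, 0, 0); (2, 2, 0))


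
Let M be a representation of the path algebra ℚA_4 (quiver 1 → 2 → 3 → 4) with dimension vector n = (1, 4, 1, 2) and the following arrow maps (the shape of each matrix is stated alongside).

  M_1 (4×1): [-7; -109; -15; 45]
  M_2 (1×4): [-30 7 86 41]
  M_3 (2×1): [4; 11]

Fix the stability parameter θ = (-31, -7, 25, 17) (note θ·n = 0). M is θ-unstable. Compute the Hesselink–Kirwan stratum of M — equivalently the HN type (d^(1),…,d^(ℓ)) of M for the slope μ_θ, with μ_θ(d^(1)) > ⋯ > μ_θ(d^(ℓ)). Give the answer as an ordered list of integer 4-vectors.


Barcode: M ≅ I[1,4], I[2,2]^3, I[4,4]. HN layers by μ_θ (4 steps, strictly decreasing):
  μ^(1)=21; μ^(2)=17; μ^(3)=-7; μ^(4)=-31

((0, 0, 1, 1); (0, 0, 0, 1); (0, 4, 0, 0); (1, 0, 0, 0))


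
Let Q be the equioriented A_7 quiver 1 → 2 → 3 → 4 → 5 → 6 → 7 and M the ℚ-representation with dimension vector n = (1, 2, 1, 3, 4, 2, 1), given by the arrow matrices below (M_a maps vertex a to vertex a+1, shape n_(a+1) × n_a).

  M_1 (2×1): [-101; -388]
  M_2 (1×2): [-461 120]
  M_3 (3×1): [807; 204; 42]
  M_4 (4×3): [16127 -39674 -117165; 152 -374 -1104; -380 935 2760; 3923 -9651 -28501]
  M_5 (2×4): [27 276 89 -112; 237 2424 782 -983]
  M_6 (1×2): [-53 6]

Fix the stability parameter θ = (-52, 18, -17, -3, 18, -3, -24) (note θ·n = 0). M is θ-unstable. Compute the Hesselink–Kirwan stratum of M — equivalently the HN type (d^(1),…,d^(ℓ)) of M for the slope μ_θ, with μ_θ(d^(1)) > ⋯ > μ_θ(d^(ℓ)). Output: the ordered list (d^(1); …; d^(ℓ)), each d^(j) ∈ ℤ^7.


Via rank(M_{q-1}∘⋯∘M_p): M ≅ I[1,7], I[2,2], I[4,4], I[4,6], I[5,5]^2.
μ_θ-semistable layers: μ^(1)=18; μ^(2)=15/2; μ^(3)=-11/6; μ^(4)=-3; μ^(5)=-52

((0, 1, 0, 0, 2, 0, 0); (0, 0, 0, 0, 1, 1, 0); (0, 1, 1, 1, 1, 1, 1); (0, 0, 0, 2, 0, 0, 0); (1, 0, 0, 0, 0, 0, 0))


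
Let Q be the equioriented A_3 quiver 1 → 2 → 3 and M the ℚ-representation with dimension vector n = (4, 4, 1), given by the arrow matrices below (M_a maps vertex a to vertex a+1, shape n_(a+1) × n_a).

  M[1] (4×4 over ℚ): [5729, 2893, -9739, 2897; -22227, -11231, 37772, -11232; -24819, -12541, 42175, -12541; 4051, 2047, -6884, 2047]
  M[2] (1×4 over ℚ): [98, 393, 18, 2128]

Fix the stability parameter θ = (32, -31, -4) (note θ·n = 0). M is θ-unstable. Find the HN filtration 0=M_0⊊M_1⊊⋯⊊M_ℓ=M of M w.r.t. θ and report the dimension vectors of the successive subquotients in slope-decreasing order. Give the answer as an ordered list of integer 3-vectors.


Barcode: M ≅ I[1,2]^3, I[1,3]. HN layers by μ_θ (2 steps, strictly decreasing):
  μ^(1)=1/2; μ^(2)=-1

((3, 3, 0); (1, 1, 1))


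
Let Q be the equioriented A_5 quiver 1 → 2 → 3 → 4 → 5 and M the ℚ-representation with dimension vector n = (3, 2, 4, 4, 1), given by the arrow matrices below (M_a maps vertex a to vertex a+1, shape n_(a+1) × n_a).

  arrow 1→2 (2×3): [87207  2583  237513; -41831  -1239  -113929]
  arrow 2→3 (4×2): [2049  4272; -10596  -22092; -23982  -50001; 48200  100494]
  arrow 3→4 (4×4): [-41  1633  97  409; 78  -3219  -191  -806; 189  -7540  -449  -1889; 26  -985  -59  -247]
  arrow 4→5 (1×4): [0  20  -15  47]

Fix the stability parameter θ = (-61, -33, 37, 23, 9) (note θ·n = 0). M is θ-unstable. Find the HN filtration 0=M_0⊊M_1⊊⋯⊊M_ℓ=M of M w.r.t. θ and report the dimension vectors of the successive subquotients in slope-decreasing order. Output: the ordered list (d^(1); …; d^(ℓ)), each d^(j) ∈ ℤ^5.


Via rank(M_{q-1}∘⋯∘M_p): M ≅ I[1,1]^2, I[1,5], I[2,4], I[3,4]^2.
μ_θ-semistable layers: μ^(1)=30; μ^(2)=23; μ^(3)=-33; μ^(4)=-61

((0, 0, 3, 3, 0); (0, 0, 1, 1, 1); (0, 2, 0, 0, 0); (3, 0, 0, 0, 0))


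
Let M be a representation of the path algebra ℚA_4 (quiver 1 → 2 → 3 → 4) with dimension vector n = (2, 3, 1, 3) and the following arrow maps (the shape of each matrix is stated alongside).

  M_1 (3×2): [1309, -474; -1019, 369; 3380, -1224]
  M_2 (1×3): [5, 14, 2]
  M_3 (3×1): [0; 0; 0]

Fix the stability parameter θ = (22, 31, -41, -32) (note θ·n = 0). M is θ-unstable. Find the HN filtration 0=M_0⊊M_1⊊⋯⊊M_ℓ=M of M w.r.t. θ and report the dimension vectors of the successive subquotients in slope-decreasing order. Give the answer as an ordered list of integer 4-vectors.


Barcode: M ≅ I[1,2], I[1,3], I[2,2], I[4,4]^3. HN layers by μ_θ (4 steps, strictly decreasing):
  μ^(1)=31; μ^(2)=22; μ^(3)=4; μ^(4)=-32

((0, 2, 0, 0); (1, 0, 0, 0); (1, 1, 1, 0); (0, 0, 0, 3))


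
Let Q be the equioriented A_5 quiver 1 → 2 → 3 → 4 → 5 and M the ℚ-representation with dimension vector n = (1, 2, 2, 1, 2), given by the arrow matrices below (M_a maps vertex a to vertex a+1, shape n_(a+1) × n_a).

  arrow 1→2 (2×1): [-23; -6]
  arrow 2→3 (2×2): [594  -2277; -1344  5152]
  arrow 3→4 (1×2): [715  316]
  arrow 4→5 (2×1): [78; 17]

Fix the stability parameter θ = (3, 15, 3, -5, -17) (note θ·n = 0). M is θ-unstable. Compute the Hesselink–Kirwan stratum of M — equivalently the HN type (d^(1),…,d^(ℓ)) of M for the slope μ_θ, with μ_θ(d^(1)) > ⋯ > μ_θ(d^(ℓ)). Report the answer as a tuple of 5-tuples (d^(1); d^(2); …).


Interval decomposition of M: I[1,2], I[2,5], I[3,3], I[5,5].
HN type (ℓ=4): μ^(1)=15; μ^(2)=3; μ^(3)=-1; μ^(4)=-17

((0, 1, 0, 0, 0); (1, 0, 1, 0, 0); (0, 1, 1, 1, 1); (0, 0, 0, 0, 1))


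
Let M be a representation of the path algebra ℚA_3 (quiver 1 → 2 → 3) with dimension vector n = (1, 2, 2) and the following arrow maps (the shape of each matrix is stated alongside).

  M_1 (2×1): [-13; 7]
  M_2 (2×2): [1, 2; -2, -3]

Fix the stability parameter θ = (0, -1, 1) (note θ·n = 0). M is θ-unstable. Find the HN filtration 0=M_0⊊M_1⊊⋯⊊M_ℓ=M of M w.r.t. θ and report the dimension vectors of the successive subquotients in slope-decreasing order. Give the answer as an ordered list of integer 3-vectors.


Via rank(M_{q-1}∘⋯∘M_p): M ≅ I[1,3], I[2,3].
μ_θ-semistable layers: μ^(1)=1; μ^(2)=-1/2; μ^(3)=-1

((0, 0, 2); (1, 1, 0); (0, 1, 0))


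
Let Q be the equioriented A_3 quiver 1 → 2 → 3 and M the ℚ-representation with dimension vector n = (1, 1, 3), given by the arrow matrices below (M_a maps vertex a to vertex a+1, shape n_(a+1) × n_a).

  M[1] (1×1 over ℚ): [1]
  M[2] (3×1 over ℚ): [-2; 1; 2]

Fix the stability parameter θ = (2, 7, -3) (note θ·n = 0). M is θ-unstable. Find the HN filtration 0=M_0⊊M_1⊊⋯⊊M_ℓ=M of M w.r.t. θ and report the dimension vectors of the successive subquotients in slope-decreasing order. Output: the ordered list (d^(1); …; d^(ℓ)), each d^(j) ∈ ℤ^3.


Barcode: M ≅ I[1,3], I[3,3]^2. HN layers by μ_θ (2 steps, strictly decreasing):
  μ^(1)=2; μ^(2)=-3

((1, 1, 1); (0, 0, 2))


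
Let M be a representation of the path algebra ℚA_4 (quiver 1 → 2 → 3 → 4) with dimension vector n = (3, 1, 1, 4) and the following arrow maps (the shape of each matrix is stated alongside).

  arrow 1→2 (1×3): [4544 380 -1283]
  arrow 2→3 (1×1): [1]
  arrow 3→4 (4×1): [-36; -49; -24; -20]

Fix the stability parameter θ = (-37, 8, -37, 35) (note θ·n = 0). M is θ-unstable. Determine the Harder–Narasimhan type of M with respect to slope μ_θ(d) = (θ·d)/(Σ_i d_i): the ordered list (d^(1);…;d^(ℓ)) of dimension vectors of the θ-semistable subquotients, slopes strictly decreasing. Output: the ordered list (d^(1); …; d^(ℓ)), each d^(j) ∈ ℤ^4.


Via rank(M_{q-1}∘⋯∘M_p): M ≅ I[1,1]^2, I[1,4], I[4,4]^3.
μ_θ-semistable layers: μ^(1)=35; μ^(2)=-29/2; μ^(3)=-37

((0, 0, 0, 4); (0, 1, 1, 0); (3, 0, 0, 0))


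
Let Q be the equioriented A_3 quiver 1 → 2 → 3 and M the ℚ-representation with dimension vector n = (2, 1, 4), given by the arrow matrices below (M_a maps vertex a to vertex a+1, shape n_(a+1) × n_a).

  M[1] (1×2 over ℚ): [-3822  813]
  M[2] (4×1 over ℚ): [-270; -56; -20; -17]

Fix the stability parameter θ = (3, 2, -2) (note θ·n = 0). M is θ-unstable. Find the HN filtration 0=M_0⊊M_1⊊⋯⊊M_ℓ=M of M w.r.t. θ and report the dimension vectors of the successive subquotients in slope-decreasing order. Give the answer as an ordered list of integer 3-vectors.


Via rank(M_{q-1}∘⋯∘M_p): M ≅ I[1,1], I[1,3], I[3,3]^3.
μ_θ-semistable layers: μ^(1)=3; μ^(2)=1; μ^(3)=-2

((1, 0, 0); (1, 1, 1); (0, 0, 3))


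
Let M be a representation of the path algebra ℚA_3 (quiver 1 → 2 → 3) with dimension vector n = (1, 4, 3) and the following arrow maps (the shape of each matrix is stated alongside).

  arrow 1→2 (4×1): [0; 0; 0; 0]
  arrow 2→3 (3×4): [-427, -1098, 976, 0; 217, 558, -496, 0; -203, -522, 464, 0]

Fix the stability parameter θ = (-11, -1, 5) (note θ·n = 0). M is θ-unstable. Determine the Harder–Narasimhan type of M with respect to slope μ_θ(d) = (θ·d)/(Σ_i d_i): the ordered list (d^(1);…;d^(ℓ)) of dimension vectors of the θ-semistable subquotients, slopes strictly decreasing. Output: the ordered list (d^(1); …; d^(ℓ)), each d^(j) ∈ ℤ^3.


Barcode: M ≅ I[1,1], I[2,2]^3, I[2,3], I[3,3]^2. HN layers by μ_θ (3 steps, strictly decreasing):
  μ^(1)=5; μ^(2)=-1; μ^(3)=-11

((0, 0, 3); (0, 4, 0); (1, 0, 0))


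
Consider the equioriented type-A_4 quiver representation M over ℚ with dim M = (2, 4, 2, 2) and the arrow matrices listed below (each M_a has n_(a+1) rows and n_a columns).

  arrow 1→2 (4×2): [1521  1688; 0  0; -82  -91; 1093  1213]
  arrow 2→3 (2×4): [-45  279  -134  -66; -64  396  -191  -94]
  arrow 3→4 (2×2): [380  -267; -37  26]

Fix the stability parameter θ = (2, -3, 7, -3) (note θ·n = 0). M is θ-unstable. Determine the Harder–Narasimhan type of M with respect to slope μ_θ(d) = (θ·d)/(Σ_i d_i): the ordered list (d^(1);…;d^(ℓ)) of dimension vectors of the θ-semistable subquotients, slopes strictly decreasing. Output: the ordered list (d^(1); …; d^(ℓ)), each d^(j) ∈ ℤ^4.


Via rank(M_{q-1}∘⋯∘M_p): M ≅ I[1,4]^2, I[2,2]^2.
μ_θ-semistable layers: μ^(1)=2; μ^(2)=-1/2; μ^(3)=-3

((0, 0, 2, 2); (2, 2, 0, 0); (0, 2, 0, 0))


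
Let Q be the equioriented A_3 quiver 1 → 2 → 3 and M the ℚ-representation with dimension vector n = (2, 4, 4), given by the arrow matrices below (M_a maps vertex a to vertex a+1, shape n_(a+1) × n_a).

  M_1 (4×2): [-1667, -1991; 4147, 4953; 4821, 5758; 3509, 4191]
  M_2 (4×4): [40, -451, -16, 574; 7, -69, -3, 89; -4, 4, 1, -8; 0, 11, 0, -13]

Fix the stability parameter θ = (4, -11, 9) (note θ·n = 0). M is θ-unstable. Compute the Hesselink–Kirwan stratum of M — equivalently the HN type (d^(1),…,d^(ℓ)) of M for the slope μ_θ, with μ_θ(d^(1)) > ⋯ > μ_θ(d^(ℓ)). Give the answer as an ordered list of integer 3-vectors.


Via rank(M_{q-1}∘⋯∘M_p): M ≅ I[1,3]^2, I[2,3]^2.
μ_θ-semistable layers: μ^(1)=9; μ^(2)=-7/2; μ^(3)=-11

((0, 0, 4); (2, 2, 0); (0, 2, 0))


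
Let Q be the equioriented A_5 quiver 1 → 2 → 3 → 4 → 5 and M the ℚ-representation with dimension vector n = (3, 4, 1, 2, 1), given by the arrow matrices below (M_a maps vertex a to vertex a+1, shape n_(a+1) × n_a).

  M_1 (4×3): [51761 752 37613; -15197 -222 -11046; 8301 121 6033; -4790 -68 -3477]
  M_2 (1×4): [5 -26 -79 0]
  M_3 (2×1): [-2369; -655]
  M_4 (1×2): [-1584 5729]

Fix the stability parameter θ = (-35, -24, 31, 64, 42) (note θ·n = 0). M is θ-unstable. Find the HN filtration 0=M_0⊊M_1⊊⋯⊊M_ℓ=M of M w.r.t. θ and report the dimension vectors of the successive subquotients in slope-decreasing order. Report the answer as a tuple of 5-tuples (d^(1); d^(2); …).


Via rank(M_{q-1}∘⋯∘M_p): M ≅ I[1,2]^2, I[1,5], I[2,2], I[4,4].
μ_θ-semistable layers: μ^(1)=64; μ^(2)=53; μ^(3)=31; μ^(4)=-24; μ^(5)=-35

((0, 0, 0, 1, 0); (0, 0, 0, 1, 1); (0, 0, 1, 0, 0); (0, 4, 0, 0, 0); (3, 0, 0, 0, 0))


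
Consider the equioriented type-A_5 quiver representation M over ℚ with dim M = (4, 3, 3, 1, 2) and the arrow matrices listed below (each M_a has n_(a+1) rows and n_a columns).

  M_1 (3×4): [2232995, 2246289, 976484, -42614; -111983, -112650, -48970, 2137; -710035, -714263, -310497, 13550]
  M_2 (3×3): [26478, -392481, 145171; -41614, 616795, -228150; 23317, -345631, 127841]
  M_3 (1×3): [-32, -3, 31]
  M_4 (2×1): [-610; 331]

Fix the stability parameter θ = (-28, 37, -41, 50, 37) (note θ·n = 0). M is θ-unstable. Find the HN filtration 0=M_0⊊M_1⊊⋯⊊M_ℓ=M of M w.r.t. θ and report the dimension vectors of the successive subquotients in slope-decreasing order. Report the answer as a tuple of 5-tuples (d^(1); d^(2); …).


Barcode: M ≅ I[1,1], I[1,3]^2, I[1,5], I[5,5]. HN layers by μ_θ (4 steps, strictly decreasing):
  μ^(1)=87/2; μ^(2)=37; μ^(3)=-2; μ^(4)=-28

((0, 0, 0, 1, 1); (0, 0, 0, 0, 1); (0, 3, 3, 0, 0); (4, 0, 0, 0, 0))


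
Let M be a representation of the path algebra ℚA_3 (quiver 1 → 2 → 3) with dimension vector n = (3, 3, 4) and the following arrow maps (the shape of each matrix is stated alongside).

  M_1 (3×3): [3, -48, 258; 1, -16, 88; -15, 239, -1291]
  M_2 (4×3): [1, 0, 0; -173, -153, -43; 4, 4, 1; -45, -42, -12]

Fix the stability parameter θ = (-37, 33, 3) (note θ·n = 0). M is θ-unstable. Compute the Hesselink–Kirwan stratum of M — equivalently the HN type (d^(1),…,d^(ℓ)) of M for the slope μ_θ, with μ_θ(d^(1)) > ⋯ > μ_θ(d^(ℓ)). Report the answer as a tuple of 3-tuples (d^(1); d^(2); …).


Via rank(M_{q-1}∘⋯∘M_p): M ≅ I[1,3]^3, I[3,3].
μ_θ-semistable layers: μ^(1)=18; μ^(2)=3; μ^(3)=-37

((0, 3, 3); (0, 0, 1); (3, 0, 0))


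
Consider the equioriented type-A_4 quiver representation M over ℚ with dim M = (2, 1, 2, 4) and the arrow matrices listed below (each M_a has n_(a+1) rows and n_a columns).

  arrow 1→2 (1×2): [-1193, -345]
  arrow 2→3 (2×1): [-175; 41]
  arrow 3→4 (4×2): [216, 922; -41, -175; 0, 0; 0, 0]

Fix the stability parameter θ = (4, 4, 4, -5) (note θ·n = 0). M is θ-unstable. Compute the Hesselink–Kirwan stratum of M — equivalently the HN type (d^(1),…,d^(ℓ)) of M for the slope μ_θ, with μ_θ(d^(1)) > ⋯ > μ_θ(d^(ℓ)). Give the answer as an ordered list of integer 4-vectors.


Via rank(M_{q-1}∘⋯∘M_p): M ≅ I[1,1], I[1,4], I[3,4], I[4,4]^2.
μ_θ-semistable layers: μ^(1)=4; μ^(2)=7/4; μ^(3)=-1/2; μ^(4)=-5

((1, 0, 0, 0); (1, 1, 1, 1); (0, 0, 1, 1); (0, 0, 0, 2))


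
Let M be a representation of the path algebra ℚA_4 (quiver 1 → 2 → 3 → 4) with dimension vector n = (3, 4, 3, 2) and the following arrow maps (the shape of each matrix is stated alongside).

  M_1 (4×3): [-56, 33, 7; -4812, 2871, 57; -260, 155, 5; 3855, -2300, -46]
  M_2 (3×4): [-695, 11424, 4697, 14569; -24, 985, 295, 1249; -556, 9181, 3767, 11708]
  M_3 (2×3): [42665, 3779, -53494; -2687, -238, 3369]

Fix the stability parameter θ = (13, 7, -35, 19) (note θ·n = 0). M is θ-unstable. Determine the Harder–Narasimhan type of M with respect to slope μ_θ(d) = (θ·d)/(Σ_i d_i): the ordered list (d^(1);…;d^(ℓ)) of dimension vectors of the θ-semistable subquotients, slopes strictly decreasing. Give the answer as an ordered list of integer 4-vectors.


Barcode: M ≅ I[1,1], I[1,3], I[1,4], I[2,2], I[2,4]. HN layers by μ_θ (5 steps, strictly decreasing):
  μ^(1)=19; μ^(2)=13; μ^(3)=7; μ^(4)=-5; μ^(5)=-14

((0, 0, 0, 2); (1, 0, 0, 0); (0, 1, 0, 0); (2, 2, 2, 0); (0, 1, 1, 0))


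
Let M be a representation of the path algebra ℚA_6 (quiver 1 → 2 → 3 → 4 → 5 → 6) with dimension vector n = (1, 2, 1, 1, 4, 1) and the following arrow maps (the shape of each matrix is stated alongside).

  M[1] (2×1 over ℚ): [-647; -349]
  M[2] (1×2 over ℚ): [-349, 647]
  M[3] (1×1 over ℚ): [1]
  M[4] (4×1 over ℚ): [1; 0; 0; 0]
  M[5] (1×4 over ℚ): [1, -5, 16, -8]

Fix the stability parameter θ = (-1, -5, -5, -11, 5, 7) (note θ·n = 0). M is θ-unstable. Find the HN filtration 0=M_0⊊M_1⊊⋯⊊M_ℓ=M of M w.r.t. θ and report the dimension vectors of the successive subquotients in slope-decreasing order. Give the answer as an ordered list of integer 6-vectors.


Via rank(M_{q-1}∘⋯∘M_p): M ≅ I[1,2], I[2,6], I[5,5]^3.
μ_θ-semistable layers: μ^(1)=7; μ^(2)=5; μ^(3)=-3; μ^(4)=-7

((0, 0, 0, 0, 0, 1); (0, 0, 0, 0, 4, 0); (1, 1, 0, 0, 0, 0); (0, 1, 1, 1, 0, 0))


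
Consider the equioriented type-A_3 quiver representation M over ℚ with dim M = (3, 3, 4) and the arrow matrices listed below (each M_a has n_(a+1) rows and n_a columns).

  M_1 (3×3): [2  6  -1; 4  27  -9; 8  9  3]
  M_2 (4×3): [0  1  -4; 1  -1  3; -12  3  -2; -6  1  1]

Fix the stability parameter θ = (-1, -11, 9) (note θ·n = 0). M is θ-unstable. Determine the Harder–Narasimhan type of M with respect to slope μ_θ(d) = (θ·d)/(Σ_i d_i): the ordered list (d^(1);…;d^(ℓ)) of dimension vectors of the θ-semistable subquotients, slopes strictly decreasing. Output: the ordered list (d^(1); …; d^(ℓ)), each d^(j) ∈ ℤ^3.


Interval decomposition of M: I[1,1], I[1,3]^2, I[2,3], I[3,3].
HN type (ℓ=4): μ^(1)=9; μ^(2)=-1; μ^(3)=-6; μ^(4)=-11

((0, 0, 4); (1, 0, 0); (2, 2, 0); (0, 1, 0))


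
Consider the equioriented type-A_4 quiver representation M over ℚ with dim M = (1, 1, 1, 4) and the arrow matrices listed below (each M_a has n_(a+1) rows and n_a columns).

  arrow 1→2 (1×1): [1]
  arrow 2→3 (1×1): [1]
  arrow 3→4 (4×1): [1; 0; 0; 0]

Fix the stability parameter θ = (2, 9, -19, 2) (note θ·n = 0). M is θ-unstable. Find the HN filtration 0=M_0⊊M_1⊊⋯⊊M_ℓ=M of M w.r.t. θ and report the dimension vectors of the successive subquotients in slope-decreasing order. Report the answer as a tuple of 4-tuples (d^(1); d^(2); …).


Barcode: M ≅ I[1,4], I[4,4]^3. HN layers by μ_θ (2 steps, strictly decreasing):
  μ^(1)=2; μ^(2)=-8/3

((0, 0, 0, 4); (1, 1, 1, 0))


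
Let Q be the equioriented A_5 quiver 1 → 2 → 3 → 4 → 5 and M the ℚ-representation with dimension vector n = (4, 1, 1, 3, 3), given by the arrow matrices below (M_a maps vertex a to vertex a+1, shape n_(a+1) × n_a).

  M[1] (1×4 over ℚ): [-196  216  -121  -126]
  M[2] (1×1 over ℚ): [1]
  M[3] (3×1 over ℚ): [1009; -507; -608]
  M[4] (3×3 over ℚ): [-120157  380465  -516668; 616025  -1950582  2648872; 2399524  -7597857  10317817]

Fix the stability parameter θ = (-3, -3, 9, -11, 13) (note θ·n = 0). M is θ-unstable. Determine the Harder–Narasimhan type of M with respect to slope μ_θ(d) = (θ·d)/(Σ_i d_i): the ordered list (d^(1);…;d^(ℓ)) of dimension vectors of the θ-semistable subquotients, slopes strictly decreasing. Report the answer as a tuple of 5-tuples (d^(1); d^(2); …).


Via rank(M_{q-1}∘⋯∘M_p): M ≅ I[1,1]^3, I[1,5], I[4,5]^2.
μ_θ-semistable layers: μ^(1)=13; μ^(2)=-1; μ^(3)=-3; μ^(4)=-11

((0, 0, 0, 0, 3); (0, 0, 1, 1, 0); (4, 1, 0, 0, 0); (0, 0, 0, 2, 0))


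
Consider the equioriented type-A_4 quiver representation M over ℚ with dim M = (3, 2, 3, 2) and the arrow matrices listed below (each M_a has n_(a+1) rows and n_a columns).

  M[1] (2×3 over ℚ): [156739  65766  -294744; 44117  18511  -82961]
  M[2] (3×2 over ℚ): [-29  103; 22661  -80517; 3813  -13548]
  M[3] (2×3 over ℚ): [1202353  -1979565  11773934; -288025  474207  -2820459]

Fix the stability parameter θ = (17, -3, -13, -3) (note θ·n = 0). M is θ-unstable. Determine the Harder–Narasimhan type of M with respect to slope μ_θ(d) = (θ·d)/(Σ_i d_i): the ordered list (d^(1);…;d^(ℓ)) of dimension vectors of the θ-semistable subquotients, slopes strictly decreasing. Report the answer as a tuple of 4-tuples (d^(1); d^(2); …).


Interval decomposition of M: I[1,1], I[1,3], I[1,4], I[3,4].
HN type (ℓ=5): μ^(1)=17; μ^(2)=1/3; μ^(3)=-1/2; μ^(4)=-3; μ^(5)=-13

((1, 0, 0, 0); (1, 1, 1, 0); (1, 1, 1, 1); (0, 0, 0, 1); (0, 0, 1, 0))


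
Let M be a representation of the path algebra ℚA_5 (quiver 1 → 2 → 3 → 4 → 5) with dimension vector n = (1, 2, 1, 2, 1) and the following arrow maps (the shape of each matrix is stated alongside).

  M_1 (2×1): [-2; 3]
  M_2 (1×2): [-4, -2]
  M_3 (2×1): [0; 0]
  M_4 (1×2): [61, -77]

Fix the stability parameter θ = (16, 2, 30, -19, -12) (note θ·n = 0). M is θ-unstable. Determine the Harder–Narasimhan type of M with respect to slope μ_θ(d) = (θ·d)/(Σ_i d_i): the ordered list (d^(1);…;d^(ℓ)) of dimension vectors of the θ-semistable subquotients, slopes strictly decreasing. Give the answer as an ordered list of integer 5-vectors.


Via rank(M_{q-1}∘⋯∘M_p): M ≅ I[1,3], I[2,2], I[4,4], I[4,5].
μ_θ-semistable layers: μ^(1)=30; μ^(2)=9; μ^(3)=2; μ^(4)=-12; μ^(5)=-19

((0, 0, 1, 0, 0); (1, 1, 0, 0, 0); (0, 1, 0, 0, 0); (0, 0, 0, 0, 1); (0, 0, 0, 2, 0))


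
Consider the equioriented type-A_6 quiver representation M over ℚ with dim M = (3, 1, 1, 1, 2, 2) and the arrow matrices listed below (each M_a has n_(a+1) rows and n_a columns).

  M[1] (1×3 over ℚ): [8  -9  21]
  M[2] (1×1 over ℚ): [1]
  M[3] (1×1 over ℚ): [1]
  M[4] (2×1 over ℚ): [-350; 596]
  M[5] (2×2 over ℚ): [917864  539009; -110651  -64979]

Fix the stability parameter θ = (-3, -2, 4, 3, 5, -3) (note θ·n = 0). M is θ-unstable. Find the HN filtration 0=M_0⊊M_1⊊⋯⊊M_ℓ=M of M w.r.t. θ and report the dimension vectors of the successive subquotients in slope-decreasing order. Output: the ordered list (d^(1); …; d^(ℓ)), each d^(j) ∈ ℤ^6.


Via rank(M_{q-1}∘⋯∘M_p): M ≅ I[1,1]^2, I[1,6], I[5,6].
μ_θ-semistable layers: μ^(1)=9/4; μ^(2)=1; μ^(3)=-2; μ^(4)=-3

((0, 0, 1, 1, 1, 1); (0, 0, 0, 0, 1, 1); (0, 1, 0, 0, 0, 0); (3, 0, 0, 0, 0, 0))


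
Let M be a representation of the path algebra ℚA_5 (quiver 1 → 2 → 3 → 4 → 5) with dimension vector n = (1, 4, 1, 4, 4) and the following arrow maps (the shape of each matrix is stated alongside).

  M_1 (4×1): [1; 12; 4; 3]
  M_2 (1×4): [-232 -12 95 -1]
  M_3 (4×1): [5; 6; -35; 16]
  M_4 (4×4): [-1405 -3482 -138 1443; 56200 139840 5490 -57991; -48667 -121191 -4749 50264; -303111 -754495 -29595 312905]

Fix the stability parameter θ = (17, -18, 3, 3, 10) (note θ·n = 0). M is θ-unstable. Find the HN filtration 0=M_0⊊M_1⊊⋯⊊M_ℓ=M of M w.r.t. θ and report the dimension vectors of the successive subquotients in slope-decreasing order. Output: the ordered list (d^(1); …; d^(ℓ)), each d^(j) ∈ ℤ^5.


Barcode: M ≅ I[1,5], I[2,2]^3, I[4,4], I[4,5]^2, I[5,5]. HN layers by μ_θ (4 steps, strictly decreasing):
  μ^(1)=10; μ^(2)=3; μ^(3)=-1/2; μ^(4)=-18

((0, 0, 0, 0, 4); (0, 0, 1, 4, 0); (1, 1, 0, 0, 0); (0, 3, 0, 0, 0))


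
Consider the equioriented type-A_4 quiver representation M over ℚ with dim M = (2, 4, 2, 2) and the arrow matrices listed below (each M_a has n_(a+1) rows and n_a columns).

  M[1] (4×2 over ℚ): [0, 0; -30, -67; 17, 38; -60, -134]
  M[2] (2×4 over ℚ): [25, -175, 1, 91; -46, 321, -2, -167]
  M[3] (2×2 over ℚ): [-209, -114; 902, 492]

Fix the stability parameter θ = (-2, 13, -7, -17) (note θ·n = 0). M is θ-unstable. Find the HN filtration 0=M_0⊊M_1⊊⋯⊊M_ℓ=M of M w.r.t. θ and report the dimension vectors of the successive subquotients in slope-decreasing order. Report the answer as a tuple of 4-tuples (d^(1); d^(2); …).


Barcode: M ≅ I[1,3], I[1,4], I[2,2]^2, I[4,4]. HN layers by μ_θ (5 steps, strictly decreasing):
  μ^(1)=13; μ^(2)=3; μ^(3)=-2; μ^(4)=-13/4; μ^(5)=-17

((0, 2, 0, 0); (0, 1, 1, 0); (1, 0, 0, 0); (1, 1, 1, 1); (0, 0, 0, 1))


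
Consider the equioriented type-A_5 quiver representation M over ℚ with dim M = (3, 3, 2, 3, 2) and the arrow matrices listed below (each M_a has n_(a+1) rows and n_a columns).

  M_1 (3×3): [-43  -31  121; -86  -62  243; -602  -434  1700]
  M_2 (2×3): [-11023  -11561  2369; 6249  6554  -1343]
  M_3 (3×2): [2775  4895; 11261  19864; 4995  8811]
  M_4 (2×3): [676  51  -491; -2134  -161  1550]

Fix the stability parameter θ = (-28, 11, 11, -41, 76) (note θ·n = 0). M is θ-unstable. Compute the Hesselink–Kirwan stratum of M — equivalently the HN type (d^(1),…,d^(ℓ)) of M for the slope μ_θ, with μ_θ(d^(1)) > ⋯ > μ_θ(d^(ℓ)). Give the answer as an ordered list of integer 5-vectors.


Barcode: M ≅ I[1,1], I[1,5]^2, I[2,2], I[4,4]. HN layers by μ_θ (5 steps, strictly decreasing):
  μ^(1)=76; μ^(2)=11; μ^(3)=-19/3; μ^(4)=-28; μ^(5)=-41

((0, 0, 0, 0, 2); (0, 1, 0, 0, 0); (0, 2, 2, 2, 0); (3, 0, 0, 0, 0); (0, 0, 0, 1, 0))


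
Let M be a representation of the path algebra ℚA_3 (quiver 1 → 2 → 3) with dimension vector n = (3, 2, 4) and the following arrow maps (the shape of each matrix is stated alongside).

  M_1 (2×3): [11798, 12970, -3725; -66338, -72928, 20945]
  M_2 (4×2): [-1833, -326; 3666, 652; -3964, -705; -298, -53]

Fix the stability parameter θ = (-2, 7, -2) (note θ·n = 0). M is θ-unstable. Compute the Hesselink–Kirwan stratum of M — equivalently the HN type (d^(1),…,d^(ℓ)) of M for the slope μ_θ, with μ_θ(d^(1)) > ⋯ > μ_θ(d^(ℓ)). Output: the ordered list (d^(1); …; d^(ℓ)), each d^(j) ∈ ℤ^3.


Interval decomposition of M: I[1,1], I[1,3]^2, I[3,3]^2.
HN type (ℓ=2): μ^(1)=5/2; μ^(2)=-2

((0, 2, 2); (3, 0, 2))


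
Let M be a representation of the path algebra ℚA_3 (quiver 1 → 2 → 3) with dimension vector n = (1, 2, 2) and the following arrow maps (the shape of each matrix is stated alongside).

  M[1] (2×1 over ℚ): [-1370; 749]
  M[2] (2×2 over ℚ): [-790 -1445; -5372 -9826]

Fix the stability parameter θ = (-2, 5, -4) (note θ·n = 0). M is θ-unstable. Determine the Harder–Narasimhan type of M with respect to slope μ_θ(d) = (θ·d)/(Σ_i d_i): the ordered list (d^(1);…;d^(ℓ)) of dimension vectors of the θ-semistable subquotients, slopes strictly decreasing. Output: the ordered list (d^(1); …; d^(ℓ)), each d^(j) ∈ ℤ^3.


Via rank(M_{q-1}∘⋯∘M_p): M ≅ I[1,3], I[2,2], I[3,3].
μ_θ-semistable layers: μ^(1)=5; μ^(2)=1/2; μ^(3)=-2; μ^(4)=-4

((0, 1, 0); (0, 1, 1); (1, 0, 0); (0, 0, 1))


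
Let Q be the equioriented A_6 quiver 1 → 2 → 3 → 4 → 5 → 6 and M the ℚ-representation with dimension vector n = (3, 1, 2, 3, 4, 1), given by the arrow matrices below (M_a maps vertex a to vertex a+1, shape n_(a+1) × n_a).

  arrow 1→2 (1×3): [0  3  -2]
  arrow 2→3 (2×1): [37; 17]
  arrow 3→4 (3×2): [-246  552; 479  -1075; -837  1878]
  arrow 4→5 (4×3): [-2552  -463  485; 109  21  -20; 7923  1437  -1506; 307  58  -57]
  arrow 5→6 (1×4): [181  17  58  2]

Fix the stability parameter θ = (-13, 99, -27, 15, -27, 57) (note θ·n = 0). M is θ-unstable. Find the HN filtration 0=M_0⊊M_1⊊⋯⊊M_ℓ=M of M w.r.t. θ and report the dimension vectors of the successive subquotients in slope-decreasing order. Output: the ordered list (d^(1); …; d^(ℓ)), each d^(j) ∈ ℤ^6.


Barcode: M ≅ I[1,1]^2, I[1,6], I[3,5], I[4,4], I[5,5]^2. HN layers by μ_θ (5 steps, strictly decreasing):
  μ^(1)=57; μ^(2)=15; μ^(3)=-6; μ^(4)=-13; μ^(5)=-27

((0, 0, 0, 0, 0, 1); (0, 1, 1, 2, 1, 0); (0, 0, 0, 1, 1, 0); (3, 0, 0, 0, 0, 0); (0, 0, 1, 0, 2, 0))


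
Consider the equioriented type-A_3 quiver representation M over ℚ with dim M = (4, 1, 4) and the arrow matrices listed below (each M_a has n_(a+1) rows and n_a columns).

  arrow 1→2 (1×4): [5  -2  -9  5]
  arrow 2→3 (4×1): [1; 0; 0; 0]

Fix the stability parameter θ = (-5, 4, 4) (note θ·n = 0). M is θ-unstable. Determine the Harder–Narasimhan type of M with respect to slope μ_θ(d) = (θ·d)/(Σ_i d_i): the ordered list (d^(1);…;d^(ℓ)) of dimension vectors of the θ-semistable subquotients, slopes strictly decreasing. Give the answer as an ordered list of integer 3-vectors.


Barcode: M ≅ I[1,1]^3, I[1,3], I[3,3]^3. HN layers by μ_θ (2 steps, strictly decreasing):
  μ^(1)=4; μ^(2)=-5

((0, 1, 4); (4, 0, 0))


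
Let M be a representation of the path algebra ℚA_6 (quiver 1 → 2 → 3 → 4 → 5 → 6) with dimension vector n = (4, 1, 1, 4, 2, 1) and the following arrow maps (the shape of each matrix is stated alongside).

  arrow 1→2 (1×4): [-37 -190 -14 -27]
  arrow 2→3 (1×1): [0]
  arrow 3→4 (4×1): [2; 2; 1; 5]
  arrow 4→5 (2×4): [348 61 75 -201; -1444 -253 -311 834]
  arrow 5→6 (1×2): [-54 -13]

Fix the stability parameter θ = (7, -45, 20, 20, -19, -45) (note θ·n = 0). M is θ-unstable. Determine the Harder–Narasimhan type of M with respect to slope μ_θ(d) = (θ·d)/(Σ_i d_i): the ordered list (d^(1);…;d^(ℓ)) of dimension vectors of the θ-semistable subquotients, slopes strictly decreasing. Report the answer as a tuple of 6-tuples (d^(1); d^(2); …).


Interval decomposition of M: I[1,1]^3, I[1,2], I[3,6], I[4,4]^2, I[4,5].
HN type (ℓ=5): μ^(1)=20; μ^(2)=7; μ^(3)=1/2; μ^(4)=-6; μ^(5)=-19

((0, 0, 0, 2, 0, 0); (3, 0, 0, 0, 0, 0); (0, 0, 0, 1, 1, 0); (0, 0, 1, 1, 1, 1); (1, 1, 0, 0, 0, 0))
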